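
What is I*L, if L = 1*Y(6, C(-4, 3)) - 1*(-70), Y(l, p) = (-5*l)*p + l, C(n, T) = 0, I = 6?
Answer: 456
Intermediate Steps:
Y(l, p) = l - 5*l*p (Y(l, p) = -5*l*p + l = l - 5*l*p)
L = 76 (L = 1*(6*(1 - 5*0)) - 1*(-70) = 1*(6*(1 + 0)) + 70 = 1*(6*1) + 70 = 1*6 + 70 = 6 + 70 = 76)
I*L = 6*76 = 456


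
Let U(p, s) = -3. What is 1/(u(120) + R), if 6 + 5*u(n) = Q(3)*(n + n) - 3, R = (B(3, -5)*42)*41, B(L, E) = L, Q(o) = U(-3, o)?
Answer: 5/25101 ≈ 0.00019920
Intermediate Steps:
Q(o) = -3
R = 5166 (R = (3*42)*41 = 126*41 = 5166)
u(n) = -9/5 - 6*n/5 (u(n) = -6/5 + (-3*(n + n) - 3)/5 = -6/5 + (-6*n - 3)/5 = -6/5 + (-3 - 6*n)/5 = -6/5 + (-⅗ - 6*n/5) = -9/5 - 6*n/5)
1/(u(120) + R) = 1/((-9/5 - 6/5*120) + 5166) = 1/((-9/5 - 144) + 5166) = 1/(-729/5 + 5166) = 1/(25101/5) = 5/25101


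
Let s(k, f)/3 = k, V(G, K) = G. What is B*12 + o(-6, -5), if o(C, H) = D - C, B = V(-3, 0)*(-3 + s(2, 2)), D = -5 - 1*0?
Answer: -107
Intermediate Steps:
s(k, f) = 3*k
D = -5 (D = -5 + 0 = -5)
B = -9 (B = -3*(-3 + 3*2) = -3*(-3 + 6) = -3*3 = -9)
o(C, H) = -5 - C
B*12 + o(-6, -5) = -9*12 + (-5 - 1*(-6)) = -108 + (-5 + 6) = -108 + 1 = -107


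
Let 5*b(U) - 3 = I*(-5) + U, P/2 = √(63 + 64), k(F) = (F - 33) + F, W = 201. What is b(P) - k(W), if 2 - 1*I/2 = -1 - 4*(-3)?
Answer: -1752/5 + 2*√127/5 ≈ -345.89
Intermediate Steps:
I = -18 (I = 4 - 2*(-1 - 4*(-3)) = 4 - 2*(-1 + 12) = 4 - 2*11 = 4 - 22 = -18)
k(F) = -33 + 2*F (k(F) = (-33 + F) + F = -33 + 2*F)
P = 2*√127 (P = 2*√(63 + 64) = 2*√127 ≈ 22.539)
b(U) = 93/5 + U/5 (b(U) = ⅗ + (-18*(-5) + U)/5 = ⅗ + (90 + U)/5 = ⅗ + (18 + U/5) = 93/5 + U/5)
b(P) - k(W) = (93/5 + (2*√127)/5) - (-33 + 2*201) = (93/5 + 2*√127/5) - (-33 + 402) = (93/5 + 2*√127/5) - 1*369 = (93/5 + 2*√127/5) - 369 = -1752/5 + 2*√127/5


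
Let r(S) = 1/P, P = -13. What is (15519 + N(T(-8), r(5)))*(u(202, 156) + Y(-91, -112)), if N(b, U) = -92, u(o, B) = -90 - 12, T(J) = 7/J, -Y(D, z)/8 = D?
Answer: 9657302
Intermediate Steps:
Y(D, z) = -8*D
r(S) = -1/13 (r(S) = 1/(-13) = -1/13)
u(o, B) = -102
(15519 + N(T(-8), r(5)))*(u(202, 156) + Y(-91, -112)) = (15519 - 92)*(-102 - 8*(-91)) = 15427*(-102 + 728) = 15427*626 = 9657302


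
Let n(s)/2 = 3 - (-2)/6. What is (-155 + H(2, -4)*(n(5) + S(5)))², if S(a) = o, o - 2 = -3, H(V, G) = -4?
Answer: 284089/9 ≈ 31565.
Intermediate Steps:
o = -1 (o = 2 - 3 = -1)
n(s) = 20/3 (n(s) = 2*(3 - (-2)/6) = 2*(3 - 1*(-⅓)) = 2*(3 + ⅓) = 2*(10/3) = 20/3)
S(a) = -1
(-155 + H(2, -4)*(n(5) + S(5)))² = (-155 - 4*(20/3 - 1))² = (-155 - 4*17/3)² = (-155 - 68/3)² = (-533/3)² = 284089/9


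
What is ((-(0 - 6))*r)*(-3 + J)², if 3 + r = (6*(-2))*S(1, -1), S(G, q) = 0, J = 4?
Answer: -18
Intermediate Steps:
r = -3 (r = -3 + (6*(-2))*0 = -3 - 12*0 = -3 + 0 = -3)
((-(0 - 6))*r)*(-3 + J)² = (-(0 - 6)*(-3))*(-3 + 4)² = (-1*(-6)*(-3))*1² = (6*(-3))*1 = -18*1 = -18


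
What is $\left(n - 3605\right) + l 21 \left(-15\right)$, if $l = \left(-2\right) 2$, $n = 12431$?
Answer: $10086$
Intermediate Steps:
$l = -4$
$\left(n - 3605\right) + l 21 \left(-15\right) = \left(12431 - 3605\right) + \left(-4\right) 21 \left(-15\right) = 8826 - -1260 = 8826 + 1260 = 10086$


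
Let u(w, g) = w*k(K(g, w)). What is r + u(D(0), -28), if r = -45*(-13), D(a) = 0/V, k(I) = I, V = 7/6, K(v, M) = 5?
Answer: 585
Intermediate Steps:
V = 7/6 (V = 7*(1/6) = 7/6 ≈ 1.1667)
D(a) = 0 (D(a) = 0/(7/6) = 0*(6/7) = 0)
r = 585
u(w, g) = 5*w (u(w, g) = w*5 = 5*w)
r + u(D(0), -28) = 585 + 5*0 = 585 + 0 = 585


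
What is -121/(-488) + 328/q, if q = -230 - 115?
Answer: -118319/168360 ≈ -0.70277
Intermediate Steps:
q = -345
-121/(-488) + 328/q = -121/(-488) + 328/(-345) = -121*(-1/488) + 328*(-1/345) = 121/488 - 328/345 = -118319/168360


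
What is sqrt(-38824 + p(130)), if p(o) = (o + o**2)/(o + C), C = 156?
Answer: 653*I*sqrt(11)/11 ≈ 196.89*I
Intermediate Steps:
p(o) = (o + o**2)/(156 + o) (p(o) = (o + o**2)/(o + 156) = (o + o**2)/(156 + o))
sqrt(-38824 + p(130)) = sqrt(-38824 + 130*(1 + 130)/(156 + 130)) = sqrt(-38824 + 130*131/286) = sqrt(-38824 + 130*(1/286)*131) = sqrt(-38824 + 655/11) = sqrt(-426409/11) = 653*I*sqrt(11)/11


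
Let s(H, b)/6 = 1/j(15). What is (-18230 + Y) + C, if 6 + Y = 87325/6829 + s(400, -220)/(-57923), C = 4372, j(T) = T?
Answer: -27394662880223/1977780835 ≈ -13851.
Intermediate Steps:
s(H, b) = 2/5 (s(H, b) = 6/15 = 6*(1/15) = 2/5)
Y = 13423931207/1977780835 (Y = -6 + (87325/6829 + (2/5)/(-57923)) = -6 + (87325*(1/6829) + (2/5)*(-1/57923)) = -6 + (87325/6829 - 2/289615) = -6 + 25290616217/1977780835 = 13423931207/1977780835 ≈ 6.7874)
(-18230 + Y) + C = (-18230 + 13423931207/1977780835) + 4372 = -36041520690843/1977780835 + 4372 = -27394662880223/1977780835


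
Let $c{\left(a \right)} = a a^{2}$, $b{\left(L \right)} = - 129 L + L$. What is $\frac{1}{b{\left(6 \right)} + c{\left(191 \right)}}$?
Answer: $\frac{1}{6967103} \approx 1.4353 \cdot 10^{-7}$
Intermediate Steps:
$b{\left(L \right)} = - 128 L$
$c{\left(a \right)} = a^{3}$
$\frac{1}{b{\left(6 \right)} + c{\left(191 \right)}} = \frac{1}{\left(-128\right) 6 + 191^{3}} = \frac{1}{-768 + 6967871} = \frac{1}{6967103}$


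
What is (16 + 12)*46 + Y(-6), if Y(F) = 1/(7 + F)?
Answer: 1289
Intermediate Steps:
(16 + 12)*46 + Y(-6) = (16 + 12)*46 + 1/(7 - 6) = 28*46 + 1/1 = 1288 + 1 = 1289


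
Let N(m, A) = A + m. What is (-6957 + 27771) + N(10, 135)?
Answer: 20959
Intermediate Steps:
(-6957 + 27771) + N(10, 135) = (-6957 + 27771) + (135 + 10) = 20814 + 145 = 20959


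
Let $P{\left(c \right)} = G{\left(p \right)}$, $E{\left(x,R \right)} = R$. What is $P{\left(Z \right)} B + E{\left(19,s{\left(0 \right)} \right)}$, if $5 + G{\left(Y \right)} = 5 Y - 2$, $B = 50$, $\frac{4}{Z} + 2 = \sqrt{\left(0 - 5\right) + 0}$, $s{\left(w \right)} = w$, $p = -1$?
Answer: $-600$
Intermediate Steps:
$Z = \frac{4}{-2 + i \sqrt{5}}$ ($Z = \frac{4}{-2 + \sqrt{\left(0 - 5\right) + 0}} = \frac{4}{-2 + \sqrt{-5 + 0}} = \frac{4}{-2 + \sqrt{-5}} = \frac{4}{-2 + i \sqrt{5}} \approx -0.88889 - 0.99381 i$)
$G{\left(Y \right)} = -7 + 5 Y$ ($G{\left(Y \right)} = -5 + \left(5 Y - 2\right) = -5 + \left(-2 + 5 Y\right) = -7 + 5 Y$)
$P{\left(c \right)} = -12$ ($P{\left(c \right)} = -7 + 5 \left(-1\right) = -7 - 5 = -12$)
$P{\left(Z \right)} B + E{\left(19,s{\left(0 \right)} \right)} = \left(-12\right) 50 + 0 = -600 + 0 = -600$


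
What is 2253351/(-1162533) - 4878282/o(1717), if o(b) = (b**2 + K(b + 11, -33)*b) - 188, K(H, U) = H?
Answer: -6333152603711/2292079901147 ≈ -2.7631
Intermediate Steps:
o(b) = -188 + b**2 + b*(11 + b) (o(b) = (b**2 + (b + 11)*b) - 188 = (b**2 + (11 + b)*b) - 188 = (b**2 + b*(11 + b)) - 188 = -188 + b**2 + b*(11 + b))
2253351/(-1162533) - 4878282/o(1717) = 2253351/(-1162533) - 4878282/(-188 + 1717**2 + 1717*(11 + 1717)) = 2253351*(-1/1162533) - 4878282/(-188 + 2948089 + 1717*1728) = -751117/387511 - 4878282/(-188 + 2948089 + 2966976) = -751117/387511 - 4878282/5914877 = -6333152603711/2292079901147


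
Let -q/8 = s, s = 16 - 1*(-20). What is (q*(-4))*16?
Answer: 18432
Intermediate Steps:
s = 36 (s = 16 + 20 = 36)
q = -288 (q = -8*36 = -288)
(q*(-4))*16 = -288*(-4)*16 = 1152*16 = 18432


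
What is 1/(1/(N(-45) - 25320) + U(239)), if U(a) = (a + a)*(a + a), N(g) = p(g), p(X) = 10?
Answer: 25310/5782930039 ≈ 4.3767e-6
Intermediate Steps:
N(g) = 10
U(a) = 4*a² (U(a) = (2*a)*(2*a) = 4*a²)
1/(1/(N(-45) - 25320) + U(239)) = 1/(1/(10 - 25320) + 4*239²) = 1/(1/(-25310) + 4*57121) = 1/(-1/25310 + 228484) = 1/(5782930039/25310) = 25310/5782930039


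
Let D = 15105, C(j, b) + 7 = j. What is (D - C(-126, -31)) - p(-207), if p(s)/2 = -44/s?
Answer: 3154178/207 ≈ 15238.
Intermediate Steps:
C(j, b) = -7 + j
p(s) = -88/s (p(s) = 2*(-44/s) = -88/s)
(D - C(-126, -31)) - p(-207) = (15105 - (-7 - 126)) - (-88)/(-207) = (15105 - 1*(-133)) - (-88)*(-1)/207 = (15105 + 133) - 1*88/207 = 15238 - 88/207 = 3154178/207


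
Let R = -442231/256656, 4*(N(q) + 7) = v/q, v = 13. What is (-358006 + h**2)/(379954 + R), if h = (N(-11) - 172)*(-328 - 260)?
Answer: 345156466291524528/11799560822753 ≈ 29252.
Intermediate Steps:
N(q) = -7 + 13/(4*q) (N(q) = -7 + (13/q)/4 = -7 + 13/(4*q))
h = 1159683/11 (h = ((-7 + (13/4)/(-11)) - 172)*(-328 - 260) = ((-7 + (13/4)*(-1/11)) - 172)*(-588) = ((-7 - 13/44) - 172)*(-588) = (-321/44 - 172)*(-588) = -7889/44*(-588) = 1159683/11 ≈ 1.0543e+5)
R = -442231/256656 (R = -442231*1/256656 = -442231/256656 ≈ -1.7230)
(-358006 + h**2)/(379954 + R) = (-358006 + (1159683/11)**2)/(379954 - 442231/256656) = (-358006 + 1344864660489/121)/(97517031593/256656) = (1344821341763/121)*(256656/97517031593) = 345156466291524528/11799560822753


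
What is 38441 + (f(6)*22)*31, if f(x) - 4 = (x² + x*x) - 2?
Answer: 88909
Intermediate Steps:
f(x) = 2 + 2*x² (f(x) = 4 + ((x² + x*x) - 2) = 4 + ((x² + x²) - 2) = 4 + (2*x² - 2) = 4 + (-2 + 2*x²) = 2 + 2*x²)
38441 + (f(6)*22)*31 = 38441 + ((2 + 2*6²)*22)*31 = 38441 + ((2 + 2*36)*22)*31 = 38441 + ((2 + 72)*22)*31 = 38441 + (74*22)*31 = 38441 + 1628*31 = 38441 + 50468 = 88909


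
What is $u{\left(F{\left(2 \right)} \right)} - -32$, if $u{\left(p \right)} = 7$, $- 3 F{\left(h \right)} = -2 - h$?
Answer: $39$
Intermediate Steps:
$F{\left(h \right)} = \frac{2}{3} + \frac{h}{3}$ ($F{\left(h \right)} = - \frac{-2 - h}{3} = \frac{2}{3} + \frac{h}{3}$)
$u{\left(F{\left(2 \right)} \right)} - -32 = 7 - -32 = 7 + 32 = 39$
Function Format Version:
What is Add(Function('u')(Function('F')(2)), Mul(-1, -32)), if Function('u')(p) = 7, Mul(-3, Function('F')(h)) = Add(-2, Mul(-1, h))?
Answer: 39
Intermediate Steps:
Function('F')(h) = Add(Rational(2, 3), Mul(Rational(1, 3), h)) (Function('F')(h) = Mul(Rational(-1, 3), Add(-2, Mul(-1, h))) = Add(Rational(2, 3), Mul(Rational(1, 3), h)))
Add(Function('u')(Function('F')(2)), Mul(-1, -32)) = Add(7, Mul(-1, -32)) = Add(7, 32) = 39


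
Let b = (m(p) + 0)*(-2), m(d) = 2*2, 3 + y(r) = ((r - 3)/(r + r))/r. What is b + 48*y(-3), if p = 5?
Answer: -168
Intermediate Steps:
y(r) = -3 + (-3 + r)/(2*r**2) (y(r) = -3 + ((r - 3)/(r + r))/r = -3 + ((-3 + r)/((2*r)))/r = -3 + ((-3 + r)*(1/(2*r)))/r = -3 + ((-3 + r)/(2*r))/r = -3 + (-3 + r)/(2*r**2))
m(d) = 4
b = -8 (b = (4 + 0)*(-2) = 4*(-2) = -8)
b + 48*y(-3) = -8 + 48*((1/2)*(-3 - 3 - 6*(-3)**2)/(-3)**2) = -8 + 48*((1/2)*(1/9)*(-3 - 3 - 6*9)) = -8 + 48*((1/2)*(1/9)*(-3 - 3 - 54)) = -8 + 48*((1/2)*(1/9)*(-60)) = -8 + 48*(-10/3) = -8 - 160 = -168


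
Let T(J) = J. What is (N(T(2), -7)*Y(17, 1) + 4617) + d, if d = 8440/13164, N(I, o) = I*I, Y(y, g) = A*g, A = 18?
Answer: 15433609/3291 ≈ 4689.6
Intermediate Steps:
Y(y, g) = 18*g
N(I, o) = I²
d = 2110/3291 (d = 8440*(1/13164) = 2110/3291 ≈ 0.64114)
(N(T(2), -7)*Y(17, 1) + 4617) + d = (2²*(18*1) + 4617) + 2110/3291 = (4*18 + 4617) + 2110/3291 = (72 + 4617) + 2110/3291 = 4689 + 2110/3291 = 15433609/3291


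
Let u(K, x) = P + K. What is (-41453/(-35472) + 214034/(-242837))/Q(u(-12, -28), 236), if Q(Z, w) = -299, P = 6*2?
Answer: -2474108113/2575560305136 ≈ -0.00096061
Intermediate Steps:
P = 12
u(K, x) = 12 + K
(-41453/(-35472) + 214034/(-242837))/Q(u(-12, -28), 236) = (-41453/(-35472) + 214034/(-242837))/(-299) = (-41453*(-1/35472) + 214034*(-1/242837))*(-1/299) = (41453/35472 - 214034/242837)*(-1/299) = (2474108113/8613914064)*(-1/299) = -2474108113/2575560305136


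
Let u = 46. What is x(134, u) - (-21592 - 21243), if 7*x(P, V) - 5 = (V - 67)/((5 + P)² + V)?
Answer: 5807194929/135569 ≈ 42836.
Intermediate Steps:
x(P, V) = 5/7 + (-67 + V)/(7*(V + (5 + P)²)) (x(P, V) = 5/7 + ((V - 67)/((5 + P)² + V))/7 = 5/7 + ((-67 + V)/(V + (5 + P)²))/7 = 5/7 + (-67 + V)/(7*(V + (5 + P)²)))
x(134, u) - (-21592 - 21243) = (-67 + 5*(5 + 134)² + 6*46)/(7*(46 + (5 + 134)²)) - (-21592 - 21243) = (-67 + 5*139² + 276)/(7*(46 + 139²)) - 1*(-42835) = (-67 + 5*19321 + 276)/(7*(46 + 19321)) + 42835 = (⅐)*(-67 + 96605 + 276)/19367 + 42835 = (⅐)*(1/19367)*96814 + 42835 = 96814/135569 + 42835 = 5807194929/135569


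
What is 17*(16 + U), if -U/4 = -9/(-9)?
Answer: 204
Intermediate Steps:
U = -4 (U = -(-36)/(-9) = -(-36)*(-1)/9 = -4*1 = -4)
17*(16 + U) = 17*(16 - 4) = 17*12 = 204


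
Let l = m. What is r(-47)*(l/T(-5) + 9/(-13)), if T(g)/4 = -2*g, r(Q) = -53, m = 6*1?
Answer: 7473/260 ≈ 28.742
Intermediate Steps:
m = 6
l = 6
T(g) = -8*g (T(g) = 4*(-2*g) = -8*g)
r(-47)*(l/T(-5) + 9/(-13)) = -53*(6/((-8*(-5))) + 9/(-13)) = -53*(6/40 + 9*(-1/13)) = -53*(6*(1/40) - 9/13) = -53*(3/20 - 9/13) = -53*(-141/260) = 7473/260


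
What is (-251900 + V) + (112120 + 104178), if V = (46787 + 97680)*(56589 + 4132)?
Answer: 8772145105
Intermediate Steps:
V = 8772180707 (V = 144467*60721 = 8772180707)
(-251900 + V) + (112120 + 104178) = (-251900 + 8772180707) + (112120 + 104178) = 8771928807 + 216298 = 8772145105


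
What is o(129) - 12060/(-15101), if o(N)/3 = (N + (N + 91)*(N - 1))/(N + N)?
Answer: 428229349/1298686 ≈ 329.74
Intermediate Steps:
o(N) = 3*(N + (-1 + N)*(91 + N))/(2*N) (o(N) = 3*((N + (N + 91)*(N - 1))/(N + N)) = 3*((N + (91 + N)*(-1 + N))/((2*N))) = 3*((N + (-1 + N)*(91 + N))*(1/(2*N))) = 3*((N + (-1 + N)*(91 + N))/(2*N)) = 3*(N + (-1 + N)*(91 + N))/(2*N))
o(129) - 12060/(-15101) = (3/2)*(-91 + 129*(91 + 129))/129 - 12060/(-15101) = (3/2)*(1/129)*(-91 + 129*220) - 12060*(-1/15101) = (3/2)*(1/129)*(-91 + 28380) + 12060/15101 = (3/2)*(1/129)*28289 + 12060/15101 = 28289/86 + 12060/15101 = 428229349/1298686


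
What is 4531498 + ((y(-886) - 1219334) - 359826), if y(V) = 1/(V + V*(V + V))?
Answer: 4632531269829/1569106 ≈ 2.9523e+6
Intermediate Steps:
y(V) = 1/(V + 2*V²) (y(V) = 1/(V + V*(2*V)) = 1/(V + 2*V²))
4531498 + ((y(-886) - 1219334) - 359826) = 4531498 + ((1/((-886)*(1 + 2*(-886))) - 1219334) - 359826) = 4531498 + ((-1/(886*(1 - 1772)) - 1219334) - 359826) = 4531498 + ((-1/886/(-1771) - 1219334) - 359826) = 4531498 + ((-1/886*(-1/1771) - 1219334) - 359826) = 4531498 + ((1/1569106 - 1219334) - 359826) = 4531498 + (-1913264295403/1569106 - 359826) = 4531498 - 2477869430959/1569106 = 4632531269829/1569106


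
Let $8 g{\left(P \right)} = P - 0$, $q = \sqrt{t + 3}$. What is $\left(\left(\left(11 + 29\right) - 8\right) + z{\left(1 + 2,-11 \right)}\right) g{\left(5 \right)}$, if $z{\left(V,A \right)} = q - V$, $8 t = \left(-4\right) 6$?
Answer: $\frac{145}{8} \approx 18.125$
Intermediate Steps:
$t = -3$ ($t = \frac{\left(-4\right) 6}{8} = \frac{1}{8} \left(-24\right) = -3$)
$q = 0$ ($q = \sqrt{-3 + 3} = \sqrt{0} = 0$)
$g{\left(P \right)} = \frac{P}{8}$ ($g{\left(P \right)} = \frac{P - 0}{8} = \frac{P + 0}{8} = \frac{P}{8}$)
$z{\left(V,A \right)} = - V$ ($z{\left(V,A \right)} = 0 - V = - V$)
$\left(\left(\left(11 + 29\right) - 8\right) + z{\left(1 + 2,-11 \right)}\right) g{\left(5 \right)} = \left(\left(\left(11 + 29\right) - 8\right) - \left(1 + 2\right)\right) \frac{1}{8} \cdot 5 = \left(\left(40 - 8\right) - 3\right) \frac{5}{8} = \left(32 - 3\right) \frac{5}{8} = 29 \cdot \frac{5}{8} = \frac{145}{8}$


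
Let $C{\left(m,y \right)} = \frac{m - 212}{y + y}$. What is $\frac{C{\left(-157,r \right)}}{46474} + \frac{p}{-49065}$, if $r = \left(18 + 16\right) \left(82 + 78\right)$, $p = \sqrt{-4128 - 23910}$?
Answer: $- \frac{369}{505637120} - \frac{i \sqrt{28038}}{49065} \approx -7.2977 \cdot 10^{-7} - 0.0034127 i$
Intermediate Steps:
$p = i \sqrt{28038}$ ($p = \sqrt{-28038} = i \sqrt{28038} \approx 167.45 i$)
$r = 5440$ ($r = 34 \cdot 160 = 5440$)
$C{\left(m,y \right)} = \frac{-212 + m}{2 y}$
$\frac{C{\left(-157,r \right)}}{46474} + \frac{p}{-49065} = \frac{\frac{1}{2} \cdot \frac{1}{5440} \left(-212 - 157\right)}{46474} + \frac{i \sqrt{28038}}{-49065} = \frac{1}{2} \cdot \frac{1}{5440} \left(-369\right) \frac{1}{46474} + i \sqrt{28038} \left(- \frac{1}{49065}\right) = \left(- \frac{369}{10880}\right) \frac{1}{46474} - \frac{i \sqrt{28038}}{49065} = - \frac{369}{505637120} - \frac{i \sqrt{28038}}{49065}$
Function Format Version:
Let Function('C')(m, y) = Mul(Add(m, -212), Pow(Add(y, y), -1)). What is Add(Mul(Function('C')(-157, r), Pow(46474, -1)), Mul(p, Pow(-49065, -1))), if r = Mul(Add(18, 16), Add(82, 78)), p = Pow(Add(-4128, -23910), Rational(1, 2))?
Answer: Add(Rational(-369, 505637120), Mul(Rational(-1, 49065), I, Pow(28038, Rational(1, 2)))) ≈ Add(-7.2977e-7, Mul(-0.0034127, I))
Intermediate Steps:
p = Mul(I, Pow(28038, Rational(1, 2))) (p = Pow(-28038, Rational(1, 2)) = Mul(I, Pow(28038, Rational(1, 2))) ≈ Mul(167.45, I))
r = 5440 (r = Mul(34, 160) = 5440)
Function('C')(m, y) = Mul(Rational(1, 2), Pow(y, -1), Add(-212, m)) (Function('C')(m, y) = Mul(Add(-212, m), Pow(Mul(2, y), -1)) = Mul(Add(-212, m), Mul(Rational(1, 2), Pow(y, -1))) = Mul(Rational(1, 2), Pow(y, -1), Add(-212, m)))
Add(Mul(Function('C')(-157, r), Pow(46474, -1)), Mul(p, Pow(-49065, -1))) = Add(Mul(Mul(Rational(1, 2), Pow(5440, -1), Add(-212, -157)), Pow(46474, -1)), Mul(Mul(I, Pow(28038, Rational(1, 2))), Pow(-49065, -1))) = Add(Mul(Mul(Rational(1, 2), Rational(1, 5440), -369), Rational(1, 46474)), Mul(Mul(I, Pow(28038, Rational(1, 2))), Rational(-1, 49065))) = Add(Mul(Rational(-369, 10880), Rational(1, 46474)), Mul(Rational(-1, 49065), I, Pow(28038, Rational(1, 2)))) = Add(Rational(-369, 505637120), Mul(Rational(-1, 49065), I, Pow(28038, Rational(1, 2))))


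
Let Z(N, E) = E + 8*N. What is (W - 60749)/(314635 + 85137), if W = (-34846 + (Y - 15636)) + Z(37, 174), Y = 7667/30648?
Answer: -3394595461/12252212256 ≈ -0.27706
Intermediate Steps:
Y = 7667/30648 (Y = 7667*(1/30648) = 7667/30648 ≈ 0.25016)
W = -1532760109/30648 (W = (-34846 + (7667/30648 - 15636)) + (174 + 8*37) = (-34846 - 479204461/30648) + (174 + 296) = -1547164669/30648 + 470 = -1532760109/30648 ≈ -50012.)
(W - 60749)/(314635 + 85137) = (-1532760109/30648 - 60749)/(314635 + 85137) = -3394595461/30648/399772 = -3394595461/30648*1/399772 = -3394595461/12252212256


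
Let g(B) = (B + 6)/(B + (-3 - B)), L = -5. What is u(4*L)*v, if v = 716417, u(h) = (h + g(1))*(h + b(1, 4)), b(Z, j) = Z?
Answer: 911998841/3 ≈ 3.0400e+8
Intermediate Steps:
g(B) = -2 - B/3 (g(B) = (6 + B)/(-3) = (6 + B)*(-⅓) = -2 - B/3)
u(h) = (1 + h)*(-7/3 + h) (u(h) = (h + (-2 - ⅓*1))*(h + 1) = (h + (-2 - ⅓))*(1 + h) = (h - 7/3)*(1 + h) = (-7/3 + h)*(1 + h) = (1 + h)*(-7/3 + h))
u(4*L)*v = (-7/3 + (4*(-5))² - 16*(-5)/3)*716417 = (-7/3 + (-20)² - 4/3*(-20))*716417 = (-7/3 + 400 + 80/3)*716417 = (1273/3)*716417 = 911998841/3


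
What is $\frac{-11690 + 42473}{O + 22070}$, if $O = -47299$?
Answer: $- \frac{30783}{25229} \approx -1.2201$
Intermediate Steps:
$\frac{-11690 + 42473}{O + 22070} = \frac{-11690 + 42473}{-47299 + 22070} = \frac{30783}{-25229} = 30783 \left(- \frac{1}{25229}\right) = - \frac{30783}{25229}$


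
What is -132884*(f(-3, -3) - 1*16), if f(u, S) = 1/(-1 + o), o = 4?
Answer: 6245548/3 ≈ 2.0819e+6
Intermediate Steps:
f(u, S) = 1/3 (f(u, S) = 1/(-1 + 4) = 1/3)
-132884*(f(-3, -3) - 1*16) = -132884*(1/3 - 1*16) = -132884*(1/3 - 16) = -132884*(-47/3) = 6245548/3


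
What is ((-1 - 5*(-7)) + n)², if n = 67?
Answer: 10201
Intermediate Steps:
((-1 - 5*(-7)) + n)² = ((-1 - 5*(-7)) + 67)² = ((-1 + 35) + 67)² = (34 + 67)² = 101² = 10201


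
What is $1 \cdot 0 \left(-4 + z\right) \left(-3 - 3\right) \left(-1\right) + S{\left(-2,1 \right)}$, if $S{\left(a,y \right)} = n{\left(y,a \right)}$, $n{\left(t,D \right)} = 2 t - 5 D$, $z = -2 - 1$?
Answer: $12$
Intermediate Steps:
$z = -3$ ($z = -2 - 1 = -3$)
$n{\left(t,D \right)} = - 5 D + 2 t$
$S{\left(a,y \right)} = - 5 a + 2 y$
$1 \cdot 0 \left(-4 + z\right) \left(-3 - 3\right) \left(-1\right) + S{\left(-2,1 \right)} = 1 \cdot 0 \left(-4 - 3\right) \left(-3 - 3\right) \left(-1\right) + \left(\left(-5\right) \left(-2\right) + 2 \cdot 1\right) = 1 \cdot 0 \left(\left(-7\right) \left(-6\right)\right) \left(-1\right) + \left(10 + 2\right) = 1 \cdot 0 \cdot 42 \left(-1\right) + 12 = 1 \cdot 0 \left(-1\right) + 12 = 1 \cdot 0 + 12 = 0 + 12 = 12$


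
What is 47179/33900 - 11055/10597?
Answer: 125191363/359238300 ≈ 0.34849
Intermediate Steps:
47179/33900 - 11055/10597 = 125191363/359238300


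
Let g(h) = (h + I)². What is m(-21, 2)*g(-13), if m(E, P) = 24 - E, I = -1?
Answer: 8820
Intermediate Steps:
g(h) = (-1 + h)² (g(h) = (h - 1)² = (-1 + h)²)
m(-21, 2)*g(-13) = (24 - 1*(-21))*(-1 - 13)² = (24 + 21)*(-14)² = 45*196 = 8820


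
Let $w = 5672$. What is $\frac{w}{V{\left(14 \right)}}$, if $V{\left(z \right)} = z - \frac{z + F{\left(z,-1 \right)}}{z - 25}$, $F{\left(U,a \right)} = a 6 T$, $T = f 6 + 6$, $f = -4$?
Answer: $\frac{15598}{69} \approx 226.06$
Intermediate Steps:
$T = -18$ ($T = \left(-4\right) 6 + 6 = -24 + 6 = -18$)
$F{\left(U,a \right)} = - 108 a$ ($F{\left(U,a \right)} = a 6 \left(-18\right) = 6 a \left(-18\right) = - 108 a$)
$V{\left(z \right)} = z - \frac{108 + z}{-25 + z}$ ($V{\left(z \right)} = z - \frac{z - -108}{z - 25} = z - \frac{z + 108}{-25 + z} = z - \frac{108 + z}{-25 + z}$)
$\frac{w}{V{\left(14 \right)}} = \frac{5672}{\frac{1}{-25 + 14} \left(-108 + 14^{2} - 364\right)} = \frac{5672}{\frac{1}{-11} \left(-108 + 196 - 364\right)} = \frac{5672}{\left(- \frac{1}{11}\right) \left(-276\right)} = \frac{5672}{\frac{276}{11}} = 5672 \cdot \frac{11}{276} = \frac{15598}{69}$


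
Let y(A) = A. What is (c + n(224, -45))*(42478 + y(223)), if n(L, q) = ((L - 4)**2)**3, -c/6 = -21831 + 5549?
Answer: 4841435284875546092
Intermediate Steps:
c = 97692 (c = -6*(-21831 + 5549) = -6*(-16282) = 97692)
n(L, q) = (-4 + L)**6 (n(L, q) = ((-4 + L)**2)**3 = (-4 + L)**6)
(c + n(224, -45))*(42478 + y(223)) = (97692 + (-4 + 224)**6)*(42478 + 223) = (97692 + 220**6)*42701 = (97692 + 113379904000000)*42701 = 113379904097692*42701 = 4841435284875546092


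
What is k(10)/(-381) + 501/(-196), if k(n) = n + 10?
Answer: -194801/74676 ≈ -2.6086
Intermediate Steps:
k(n) = 10 + n
k(10)/(-381) + 501/(-196) = (10 + 10)/(-381) + 501/(-196) = 20*(-1/381) + 501*(-1/196) = -20/381 - 501/196 = -194801/74676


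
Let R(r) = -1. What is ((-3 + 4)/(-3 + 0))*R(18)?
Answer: 1/3 ≈ 0.33333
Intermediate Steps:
((-3 + 4)/(-3 + 0))*R(18) = ((-3 + 4)/(-3 + 0))*(-1) = (1/(-3))*(-1) = (1*(-1/3))*(-1) = -1/3*(-1) = 1/3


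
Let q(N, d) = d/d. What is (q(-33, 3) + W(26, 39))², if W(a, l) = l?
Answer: 1600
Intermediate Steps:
q(N, d) = 1
(q(-33, 3) + W(26, 39))² = (1 + 39)² = 40² = 1600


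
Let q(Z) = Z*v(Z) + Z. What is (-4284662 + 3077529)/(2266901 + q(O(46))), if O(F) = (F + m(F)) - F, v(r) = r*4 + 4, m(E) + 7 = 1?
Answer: -1207133/2267015 ≈ -0.53248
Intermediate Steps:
m(E) = -6 (m(E) = -7 + 1 = -6)
v(r) = 4 + 4*r (v(r) = 4*r + 4 = 4 + 4*r)
O(F) = -6 (O(F) = (F - 6) - F = (-6 + F) - F = -6)
q(Z) = Z + Z*(4 + 4*Z) (q(Z) = Z*(4 + 4*Z) + Z = Z + Z*(4 + 4*Z))
(-4284662 + 3077529)/(2266901 + q(O(46))) = (-4284662 + 3077529)/(2266901 - 6*(5 + 4*(-6))) = -1207133/(2266901 - 6*(5 - 24)) = -1207133/(2266901 - 6*(-19)) = -1207133/(2266901 + 114) = -1207133/2267015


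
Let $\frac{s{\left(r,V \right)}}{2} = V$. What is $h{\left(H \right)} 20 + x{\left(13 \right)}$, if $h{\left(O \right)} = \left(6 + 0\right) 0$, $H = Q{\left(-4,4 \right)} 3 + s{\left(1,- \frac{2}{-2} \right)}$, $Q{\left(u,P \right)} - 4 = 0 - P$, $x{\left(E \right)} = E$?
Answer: $13$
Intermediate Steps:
$s{\left(r,V \right)} = 2 V$
$Q{\left(u,P \right)} = 4 - P$ ($Q{\left(u,P \right)} = 4 + \left(0 - P\right) = 4 - P$)
$H = 2$ ($H = \left(4 - 4\right) 3 + 2 \left(- \frac{2}{-2}\right) = \left(4 - 4\right) 3 + 2 \left(\left(-2\right) \left(- \frac{1}{2}\right)\right) = 0 \cdot 3 + 2 \cdot 1 = 0 + 2 = 2$)
$h{\left(O \right)} = 0$ ($h{\left(O \right)} = 6 \cdot 0 = 0$)
$h{\left(H \right)} 20 + x{\left(13 \right)} = 0 \cdot 20 + 13 = 0 + 13 = 13$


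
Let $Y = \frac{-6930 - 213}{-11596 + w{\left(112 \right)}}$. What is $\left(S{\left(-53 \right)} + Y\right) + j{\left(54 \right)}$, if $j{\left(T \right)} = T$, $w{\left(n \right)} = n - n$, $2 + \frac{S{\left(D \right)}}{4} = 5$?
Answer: $\frac{772479}{11596} \approx 66.616$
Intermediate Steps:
$S{\left(D \right)} = 12$ ($S{\left(D \right)} = -8 + 4 \cdot 5 = -8 + 20 = 12$)
$w{\left(n \right)} = 0$
$Y = \frac{7143}{11596}$ ($Y = \frac{-6930 - 213}{-11596 + 0} = - \frac{7143}{-11596} = \left(-7143\right) \left(- \frac{1}{11596}\right) = \frac{7143}{11596} \approx 0.61599$)
$\left(S{\left(-53 \right)} + Y\right) + j{\left(54 \right)} = \left(12 + \frac{7143}{11596}\right) + 54 = \frac{146295}{11596} + 54 = \frac{772479}{11596}$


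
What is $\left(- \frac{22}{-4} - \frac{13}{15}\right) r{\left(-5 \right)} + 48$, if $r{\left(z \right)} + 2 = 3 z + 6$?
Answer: $- \frac{89}{30} \approx -2.9667$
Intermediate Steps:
$r{\left(z \right)} = 4 + 3 z$ ($r{\left(z \right)} = -2 + \left(3 z + 6\right) = -2 + \left(6 + 3 z\right) = 4 + 3 z$)
$\left(- \frac{22}{-4} - \frac{13}{15}\right) r{\left(-5 \right)} + 48 = \left(- \frac{22}{-4} - \frac{13}{15}\right) \left(4 + 3 \left(-5\right)\right) + 48 = \left(\left(-22\right) \left(- \frac{1}{4}\right) - \frac{13}{15}\right) \left(4 - 15\right) + 48 = \left(\frac{11}{2} - \frac{13}{15}\right) \left(-11\right) + 48 = \frac{139}{30} \left(-11\right) + 48 = - \frac{1529}{30} + 48 = - \frac{89}{30}$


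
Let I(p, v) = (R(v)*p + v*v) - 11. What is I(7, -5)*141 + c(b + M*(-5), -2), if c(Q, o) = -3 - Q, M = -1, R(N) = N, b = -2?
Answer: -2967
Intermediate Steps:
I(p, v) = -11 + v² + p*v (I(p, v) = (v*p + v*v) - 11 = (p*v + v²) - 11 = (v² + p*v) - 11 = -11 + v² + p*v)
I(7, -5)*141 + c(b + M*(-5), -2) = (-11 + (-5)² + 7*(-5))*141 + (-3 - (-2 - 1*(-5))) = (-11 + 25 - 35)*141 + (-3 - (-2 + 5)) = -21*141 + (-3 - 1*3) = -2961 + (-3 - 3) = -2961 - 6 = -2967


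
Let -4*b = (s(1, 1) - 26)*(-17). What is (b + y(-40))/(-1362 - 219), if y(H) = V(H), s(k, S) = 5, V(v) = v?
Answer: 517/6324 ≈ 0.081752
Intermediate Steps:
y(H) = H
b = -357/4 (b = -(5 - 26)*(-17)/4 = -(-21)*(-17)/4 = -¼*357 = -357/4 ≈ -89.250)
(b + y(-40))/(-1362 - 219) = (-357/4 - 40)/(-1362 - 219) = -517/4/(-1581) = -517/4*(-1/1581) = 517/6324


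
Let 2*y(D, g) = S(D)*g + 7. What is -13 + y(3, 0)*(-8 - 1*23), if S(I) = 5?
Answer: -243/2 ≈ -121.50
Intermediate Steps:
y(D, g) = 7/2 + 5*g/2 (y(D, g) = (5*g + 7)/2 = (7 + 5*g)/2 = 7/2 + 5*g/2)
-13 + y(3, 0)*(-8 - 1*23) = -13 + (7/2 + (5/2)*0)*(-8 - 1*23) = -13 + (7/2 + 0)*(-8 - 23) = -13 + (7/2)*(-31) = -13 - 217/2 = -243/2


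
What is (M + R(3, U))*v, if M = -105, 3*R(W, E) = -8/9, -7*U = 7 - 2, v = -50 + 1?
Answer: 139307/27 ≈ 5159.5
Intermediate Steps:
v = -49
U = -5/7 (U = -(7 - 2)/7 = -⅐*5 = -5/7 ≈ -0.71429)
R(W, E) = -8/27 (R(W, E) = (-8/9)/3 = (-8*⅑)/3 = (⅓)*(-8/9) = -8/27)
(M + R(3, U))*v = (-105 - 8/27)*(-49) = -2843/27*(-49) = 139307/27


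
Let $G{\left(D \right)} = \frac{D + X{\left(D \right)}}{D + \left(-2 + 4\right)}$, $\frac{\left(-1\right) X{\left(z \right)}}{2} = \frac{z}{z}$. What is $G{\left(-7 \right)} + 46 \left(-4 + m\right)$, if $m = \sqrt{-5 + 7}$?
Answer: $- \frac{911}{5} + 46 \sqrt{2} \approx -117.15$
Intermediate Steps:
$X{\left(z \right)} = -2$ ($X{\left(z \right)} = - 2 \frac{z}{z} = \left(-2\right) 1 = -2$)
$m = \sqrt{2} \approx 1.4142$
$G{\left(D \right)} = \frac{-2 + D}{2 + D}$ ($G{\left(D \right)} = \frac{D - 2}{D + \left(-2 + 4\right)} = \frac{-2 + D}{D + 2} = \frac{-2 + D}{2 + D}$)
$G{\left(-7 \right)} + 46 \left(-4 + m\right) = \frac{-2 - 7}{2 - 7} + 46 \left(-4 + \sqrt{2}\right) = \frac{1}{-5} \left(-9\right) - \left(184 - 46 \sqrt{2}\right) = \left(- \frac{1}{5}\right) \left(-9\right) - \left(184 - 46 \sqrt{2}\right) = \frac{9}{5} - \left(184 - 46 \sqrt{2}\right) = - \frac{911}{5} + 46 \sqrt{2}$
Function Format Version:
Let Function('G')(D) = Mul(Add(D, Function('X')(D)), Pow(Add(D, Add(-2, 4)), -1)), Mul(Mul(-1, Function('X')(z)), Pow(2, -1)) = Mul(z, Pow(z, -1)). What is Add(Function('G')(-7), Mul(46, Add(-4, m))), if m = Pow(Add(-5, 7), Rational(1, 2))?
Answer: Add(Rational(-911, 5), Mul(46, Pow(2, Rational(1, 2)))) ≈ -117.15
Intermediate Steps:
Function('X')(z) = -2 (Function('X')(z) = Mul(-2, Mul(z, Pow(z, -1))) = Mul(-2, 1) = -2)
m = Pow(2, Rational(1, 2)) ≈ 1.4142
Function('G')(D) = Mul(Pow(Add(2, D), -1), Add(-2, D)) (Function('G')(D) = Mul(Add(D, -2), Pow(Add(D, Add(-2, 4)), -1)) = Mul(Add(-2, D), Pow(Add(D, 2), -1)) = Mul(Add(-2, D), Pow(Add(2, D), -1)) = Mul(Pow(Add(2, D), -1), Add(-2, D)))
Add(Function('G')(-7), Mul(46, Add(-4, m))) = Add(Mul(Pow(Add(2, -7), -1), Add(-2, -7)), Mul(46, Add(-4, Pow(2, Rational(1, 2))))) = Add(Mul(Pow(-5, -1), -9), Add(-184, Mul(46, Pow(2, Rational(1, 2))))) = Add(Mul(Rational(-1, 5), -9), Add(-184, Mul(46, Pow(2, Rational(1, 2))))) = Add(Rational(9, 5), Add(-184, Mul(46, Pow(2, Rational(1, 2))))) = Add(Rational(-911, 5), Mul(46, Pow(2, Rational(1, 2))))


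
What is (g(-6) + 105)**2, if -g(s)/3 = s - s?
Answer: 11025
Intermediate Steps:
g(s) = 0 (g(s) = -3*(s - s) = -3*0 = 0)
(g(-6) + 105)**2 = (0 + 105)**2 = 105**2 = 11025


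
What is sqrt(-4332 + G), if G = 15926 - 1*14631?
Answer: I*sqrt(3037) ≈ 55.109*I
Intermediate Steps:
G = 1295 (G = 15926 - 14631 = 1295)
sqrt(-4332 + G) = sqrt(-4332 + 1295) = sqrt(-3037) = I*sqrt(3037)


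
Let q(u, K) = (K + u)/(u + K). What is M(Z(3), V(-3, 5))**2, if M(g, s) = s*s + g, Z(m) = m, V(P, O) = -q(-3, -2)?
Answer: 16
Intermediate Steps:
q(u, K) = 1 (q(u, K) = (K + u)/(K + u) = 1)
V(P, O) = -1 (V(P, O) = -1*1 = -1)
M(g, s) = g + s**2 (M(g, s) = s**2 + g = g + s**2)
M(Z(3), V(-3, 5))**2 = (3 + (-1)**2)**2 = (3 + 1)**2 = 4**2 = 16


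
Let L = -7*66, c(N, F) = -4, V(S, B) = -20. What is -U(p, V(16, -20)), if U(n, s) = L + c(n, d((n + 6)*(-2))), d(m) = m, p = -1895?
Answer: 466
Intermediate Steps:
L = -462
U(n, s) = -466 (U(n, s) = -462 - 4 = -466)
-U(p, V(16, -20)) = -1*(-466) = 466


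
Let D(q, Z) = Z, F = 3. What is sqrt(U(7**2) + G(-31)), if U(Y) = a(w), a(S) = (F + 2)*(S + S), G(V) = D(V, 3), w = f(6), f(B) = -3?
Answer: 3*I*sqrt(3) ≈ 5.1962*I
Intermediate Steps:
w = -3
G(V) = 3
a(S) = 10*S (a(S) = (3 + 2)*(S + S) = 5*(2*S) = 10*S)
U(Y) = -30 (U(Y) = 10*(-3) = -30)
sqrt(U(7**2) + G(-31)) = sqrt(-30 + 3) = sqrt(-27) = 3*I*sqrt(3)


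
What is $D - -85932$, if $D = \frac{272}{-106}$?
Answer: $\frac{4554260}{53} \approx 85929.0$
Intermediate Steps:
$D = - \frac{136}{53}$ ($D = 272 \left(- \frac{1}{106}\right) = - \frac{136}{53} \approx -2.566$)
$D - -85932 = - \frac{136}{53} - -85932 = - \frac{136}{53} + 85932 = \frac{4554260}{53}$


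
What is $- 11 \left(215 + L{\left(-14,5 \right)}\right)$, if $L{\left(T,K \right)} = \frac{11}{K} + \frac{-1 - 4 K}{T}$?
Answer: $- \frac{24057}{10} \approx -2405.7$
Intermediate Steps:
$L{\left(T,K \right)} = \frac{11}{K} + \frac{-1 - 4 K}{T}$
$- 11 \left(215 + L{\left(-14,5 \right)}\right) = - 11 \left(215 - \left(- \frac{1}{14} - \frac{11}{5} - \frac{10}{7}\right)\right) = - 11 \left(215 - \left(- \frac{159}{70} - \frac{10}{7}\right)\right) = - 11 \left(215 + \left(\frac{1}{14} + \frac{11}{5} + \frac{10}{7}\right)\right) = - 11 \left(215 + \frac{37}{10}\right) = \left(-11\right) \frac{2187}{10} = - \frac{24057}{10}$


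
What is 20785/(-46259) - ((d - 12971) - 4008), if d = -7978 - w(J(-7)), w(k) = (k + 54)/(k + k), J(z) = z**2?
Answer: 113142342321/4533382 ≈ 24958.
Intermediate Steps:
w(k) = (54 + k)/(2*k) (w(k) = (54 + k)/((2*k)) = (54 + k)*(1/(2*k)) = (54 + k)/(2*k))
d = -781947/98 (d = -7978 - (54 + (-7)**2)/(2*((-7)**2)) = -7978 - (54 + 49)/(2*49) = -7978 - 103/(2*49) = -7978 - 1*103/98 = -7978 - 103/98 = -781947/98 ≈ -7979.0)
20785/(-46259) - ((d - 12971) - 4008) = 20785/(-46259) - ((-781947/98 - 12971) - 4008) = 20785*(-1/46259) - (-2053105/98 - 4008) = -20785/46259 - 1*(-2445889/98) = -20785/46259 + 2445889/98 = 113142342321/4533382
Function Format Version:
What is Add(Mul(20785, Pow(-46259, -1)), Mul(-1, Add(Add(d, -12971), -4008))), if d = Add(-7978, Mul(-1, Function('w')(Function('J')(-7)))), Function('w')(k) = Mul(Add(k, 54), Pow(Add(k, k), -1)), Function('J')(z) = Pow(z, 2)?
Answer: Rational(113142342321, 4533382) ≈ 24958.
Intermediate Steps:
Function('w')(k) = Mul(Rational(1, 2), Pow(k, -1), Add(54, k)) (Function('w')(k) = Mul(Add(54, k), Pow(Mul(2, k), -1)) = Mul(Add(54, k), Mul(Rational(1, 2), Pow(k, -1))) = Mul(Rational(1, 2), Pow(k, -1), Add(54, k)))
d = Rational(-781947, 98) (d = Add(-7978, Mul(-1, Mul(Rational(1, 2), Pow(Pow(-7, 2), -1), Add(54, Pow(-7, 2))))) = Add(-7978, Mul(-1, Mul(Rational(1, 2), Pow(49, -1), Add(54, 49)))) = Add(-7978, Mul(-1, Mul(Rational(1, 2), Rational(1, 49), 103))) = Add(-7978, Mul(-1, Rational(103, 98))) = Add(-7978, Rational(-103, 98)) = Rational(-781947, 98) ≈ -7979.0)
Add(Mul(20785, Pow(-46259, -1)), Mul(-1, Add(Add(d, -12971), -4008))) = Add(Mul(20785, Pow(-46259, -1)), Mul(-1, Add(Add(Rational(-781947, 98), -12971), -4008))) = Add(Mul(20785, Rational(-1, 46259)), Mul(-1, Add(Rational(-2053105, 98), -4008))) = Add(Rational(-20785, 46259), Mul(-1, Rational(-2445889, 98))) = Add(Rational(-20785, 46259), Rational(2445889, 98)) = Rational(113142342321, 4533382)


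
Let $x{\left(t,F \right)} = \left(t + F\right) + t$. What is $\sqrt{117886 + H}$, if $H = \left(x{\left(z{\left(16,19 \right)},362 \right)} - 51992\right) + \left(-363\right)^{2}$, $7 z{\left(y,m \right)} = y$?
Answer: $\frac{3 \sqrt{1078161}}{7} \approx 445.0$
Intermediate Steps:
$z{\left(y,m \right)} = \frac{y}{7}$
$x{\left(t,F \right)} = F + 2 t$ ($x{\left(t,F \right)} = \left(F + t\right) + t = F + 2 t$)
$H = \frac{561005}{7}$ ($H = \left(\left(362 + 2 \cdot \frac{1}{7} \cdot 16\right) - 51992\right) + \left(-363\right)^{2} = \left(\left(362 + 2 \cdot \frac{16}{7}\right) - 51992\right) + 131769 = \left(\left(362 + \frac{32}{7}\right) - 51992\right) + 131769 = \left(\frac{2566}{7} - 51992\right) + 131769 = - \frac{361378}{7} + 131769 = \frac{561005}{7} \approx 80144.0$)
$\sqrt{117886 + H} = \sqrt{117886 + \frac{561005}{7}} = \sqrt{\frac{1386207}{7}} = \frac{3 \sqrt{1078161}}{7}$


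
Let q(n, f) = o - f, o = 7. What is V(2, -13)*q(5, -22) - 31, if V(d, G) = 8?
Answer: 201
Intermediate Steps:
q(n, f) = 7 - f
V(2, -13)*q(5, -22) - 31 = 8*(7 - 1*(-22)) - 31 = 8*(7 + 22) - 31 = 8*29 - 31 = 232 - 31 = 201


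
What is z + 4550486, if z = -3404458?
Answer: 1146028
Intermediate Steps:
z + 4550486 = -3404458 + 4550486 = 1146028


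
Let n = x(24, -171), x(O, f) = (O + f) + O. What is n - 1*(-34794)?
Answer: 34671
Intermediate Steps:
x(O, f) = f + 2*O
n = -123 (n = -171 + 2*24 = -171 + 48 = -123)
n - 1*(-34794) = -123 - 1*(-34794) = -123 + 34794 = 34671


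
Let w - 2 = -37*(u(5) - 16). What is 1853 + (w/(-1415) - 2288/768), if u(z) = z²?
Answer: 125669303/67920 ≈ 1850.3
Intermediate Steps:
w = -331 (w = 2 - 37*(5² - 16) = 2 - 37*(25 - 16) = 2 - 37*9 = 2 - 333 = -331)
1853 + (w/(-1415) - 2288/768) = 1853 + (-331/(-1415) - 2288/768) = 1853 + (-331*(-1/1415) - 2288*1/768) = 1853 + (331/1415 - 143/48) = 1853 - 186457/67920 = 125669303/67920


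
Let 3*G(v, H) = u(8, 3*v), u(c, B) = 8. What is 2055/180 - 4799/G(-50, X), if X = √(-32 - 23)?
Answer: -42917/24 ≈ -1788.2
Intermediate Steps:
X = I*√55 (X = √(-55) = I*√55 ≈ 7.4162*I)
G(v, H) = 8/3 (G(v, H) = (⅓)*8 = 8/3)
2055/180 - 4799/G(-50, X) = 2055/180 - 4799/8/3 = 2055*(1/180) - 4799*3/8 = 137/12 - 14397/8 = -42917/24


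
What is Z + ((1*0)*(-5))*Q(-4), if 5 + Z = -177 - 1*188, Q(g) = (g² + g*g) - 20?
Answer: -370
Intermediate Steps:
Q(g) = -20 + 2*g² (Q(g) = (g² + g²) - 20 = 2*g² - 20 = -20 + 2*g²)
Z = -370 (Z = -5 + (-177 - 1*188) = -5 + (-177 - 188) = -5 - 365 = -370)
Z + ((1*0)*(-5))*Q(-4) = -370 + ((1*0)*(-5))*(-20 + 2*(-4)²) = -370 + (0*(-5))*(-20 + 2*16) = -370 + 0*(-20 + 32) = -370 + 0*12 = -370 + 0 = -370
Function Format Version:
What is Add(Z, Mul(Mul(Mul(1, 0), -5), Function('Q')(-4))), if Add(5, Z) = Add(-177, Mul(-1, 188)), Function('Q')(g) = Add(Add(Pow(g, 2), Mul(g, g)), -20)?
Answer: -370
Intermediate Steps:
Function('Q')(g) = Add(-20, Mul(2, Pow(g, 2))) (Function('Q')(g) = Add(Add(Pow(g, 2), Pow(g, 2)), -20) = Add(Mul(2, Pow(g, 2)), -20) = Add(-20, Mul(2, Pow(g, 2))))
Z = -370 (Z = Add(-5, Add(-177, Mul(-1, 188))) = Add(-5, Add(-177, -188)) = Add(-5, -365) = -370)
Add(Z, Mul(Mul(Mul(1, 0), -5), Function('Q')(-4))) = Add(-370, Mul(Mul(Mul(1, 0), -5), Add(-20, Mul(2, Pow(-4, 2))))) = Add(-370, Mul(Mul(0, -5), Add(-20, Mul(2, 16)))) = Add(-370, Mul(0, Add(-20, 32))) = Add(-370, Mul(0, 12)) = Add(-370, 0) = -370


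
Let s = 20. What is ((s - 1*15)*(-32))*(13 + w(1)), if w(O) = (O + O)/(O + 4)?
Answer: -2144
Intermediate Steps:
w(O) = 2*O/(4 + O) (w(O) = (2*O)/(4 + O) = 2*O/(4 + O))
((s - 1*15)*(-32))*(13 + w(1)) = ((20 - 1*15)*(-32))*(13 + 2*1/(4 + 1)) = ((20 - 15)*(-32))*(13 + 2*1/5) = (5*(-32))*(13 + 2*1*(⅕)) = -160*(13 + ⅖) = -160*67/5 = -2144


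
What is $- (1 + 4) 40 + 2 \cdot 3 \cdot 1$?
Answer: $-194$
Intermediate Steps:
$- (1 + 4) 40 + 2 \cdot 3 \cdot 1 = \left(-1\right) 5 \cdot 40 + 6 \cdot 1 = \left(-5\right) 40 + 6 = -200 + 6 = -194$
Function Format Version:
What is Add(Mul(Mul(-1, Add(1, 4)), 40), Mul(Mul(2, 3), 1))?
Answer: -194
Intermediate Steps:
Add(Mul(Mul(-1, Add(1, 4)), 40), Mul(Mul(2, 3), 1)) = Add(Mul(Mul(-1, 5), 40), Mul(6, 1)) = Add(Mul(-5, 40), 6) = Add(-200, 6) = -194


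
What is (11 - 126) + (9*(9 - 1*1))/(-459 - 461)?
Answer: -13234/115 ≈ -115.08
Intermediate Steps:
(11 - 126) + (9*(9 - 1*1))/(-459 - 461) = -115 + (9*(9 - 1))/(-920) = -115 - 9*8/920 = -115 - 1/920*72 = -115 - 9/115 = -13234/115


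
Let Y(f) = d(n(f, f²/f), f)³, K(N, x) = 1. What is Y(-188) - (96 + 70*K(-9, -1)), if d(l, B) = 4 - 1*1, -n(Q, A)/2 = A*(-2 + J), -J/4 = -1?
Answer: -139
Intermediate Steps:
J = 4 (J = -4*(-1) = 4)
n(Q, A) = -4*A (n(Q, A) = -2*A*(-2 + 4) = -2*A*2 = -4*A)
d(l, B) = 3 (d(l, B) = 4 - 1 = 3)
Y(f) = 27 (Y(f) = 3³ = 27)
Y(-188) - (96 + 70*K(-9, -1)) = 27 - (96 + 70*1) = 27 - (96 + 70) = 27 - 1*166 = 27 - 166 = -139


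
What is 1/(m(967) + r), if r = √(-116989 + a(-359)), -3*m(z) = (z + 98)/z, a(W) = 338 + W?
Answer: -68657/21882977983 - 935089*I*√117010/109414889915 ≈ -3.1375e-6 - 0.0029234*I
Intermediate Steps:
m(z) = -(98 + z)/(3*z) (m(z) = -(z + 98)/(3*z) = -(98 + z)/(3*z))
r = I*√117010 (r = √(-116989 + (338 - 359)) = √(-116989 - 21) = √(-117010) = I*√117010 ≈ 342.07*I)
1/(m(967) + r) = 1/((⅓)*(-98 - 1*967)/967 + I*√117010) = 1/((⅓)*(1/967)*(-98 - 967) + I*√117010) = 1/((⅓)*(1/967)*(-1065) + I*√117010) = 1/(-355/967 + I*√117010)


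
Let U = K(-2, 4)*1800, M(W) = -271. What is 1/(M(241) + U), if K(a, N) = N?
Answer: 1/6929 ≈ 0.00014432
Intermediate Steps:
U = 7200 (U = 4*1800 = 7200)
1/(M(241) + U) = 1/(-271 + 7200) = 1/6929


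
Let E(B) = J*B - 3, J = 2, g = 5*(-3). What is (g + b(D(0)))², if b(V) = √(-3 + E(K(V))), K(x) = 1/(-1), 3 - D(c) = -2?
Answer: 217 - 60*I*√2 ≈ 217.0 - 84.853*I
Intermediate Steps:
D(c) = 5 (D(c) = 3 - 1*(-2) = 3 + 2 = 5)
g = -15
K(x) = -1
E(B) = -3 + 2*B (E(B) = 2*B - 3 = -3 + 2*B)
b(V) = 2*I*√2 (b(V) = √(-3 + (-3 + 2*(-1))) = √(-3 + (-3 - 2)) = √(-3 - 5) = √(-8) = 2*I*√2)
(g + b(D(0)))² = (-15 + 2*I*√2)²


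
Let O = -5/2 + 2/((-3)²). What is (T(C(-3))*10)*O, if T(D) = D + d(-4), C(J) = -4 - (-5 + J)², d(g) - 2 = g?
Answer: 14350/9 ≈ 1594.4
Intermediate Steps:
d(g) = 2 + g
T(D) = -2 + D (T(D) = D + (2 - 4) = D - 2 = -2 + D)
O = -41/18 (O = -5*½ + 2/9 = -5/2 + 2*(⅑) = -5/2 + 2/9 = -41/18 ≈ -2.2778)
(T(C(-3))*10)*O = ((-2 + (-4 - (-5 - 3)²))*10)*(-41/18) = ((-2 + (-4 - 1*(-8)²))*10)*(-41/18) = ((-2 + (-4 - 1*64))*10)*(-41/18) = ((-2 + (-4 - 64))*10)*(-41/18) = ((-2 - 68)*10)*(-41/18) = -70*10*(-41/18) = -700*(-41/18) = 14350/9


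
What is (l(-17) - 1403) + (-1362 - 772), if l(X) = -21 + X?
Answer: -3575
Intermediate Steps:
(l(-17) - 1403) + (-1362 - 772) = ((-21 - 17) - 1403) + (-1362 - 772) = (-38 - 1403) - 2134 = -1441 - 2134 = -3575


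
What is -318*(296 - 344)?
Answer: 15264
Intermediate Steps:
-318*(296 - 344) = -318*(-48) = 15264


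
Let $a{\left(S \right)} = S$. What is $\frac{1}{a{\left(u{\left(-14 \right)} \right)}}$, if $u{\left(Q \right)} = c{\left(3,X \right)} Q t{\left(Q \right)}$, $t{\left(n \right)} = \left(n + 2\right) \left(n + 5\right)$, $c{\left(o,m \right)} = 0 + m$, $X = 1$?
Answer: $- \frac{1}{1512} \approx -0.00066138$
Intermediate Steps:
$c{\left(o,m \right)} = m$
$t{\left(n \right)} = \left(2 + n\right) \left(5 + n\right)$
$u{\left(Q \right)} = Q \left(10 + Q^{2} + 7 Q\right)$ ($u{\left(Q \right)} = 1 Q \left(10 + Q^{2} + 7 Q\right) = Q \left(10 + Q^{2} + 7 Q\right)$)
$\frac{1}{a{\left(u{\left(-14 \right)} \right)}} = \frac{1}{\left(-14\right) \left(10 + \left(-14\right)^{2} + 7 \left(-14\right)\right)} = \frac{1}{\left(-14\right) \left(10 + 196 - 98\right)} = \frac{1}{\left(-14\right) 108} = \frac{1}{-1512} = - \frac{1}{1512}$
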